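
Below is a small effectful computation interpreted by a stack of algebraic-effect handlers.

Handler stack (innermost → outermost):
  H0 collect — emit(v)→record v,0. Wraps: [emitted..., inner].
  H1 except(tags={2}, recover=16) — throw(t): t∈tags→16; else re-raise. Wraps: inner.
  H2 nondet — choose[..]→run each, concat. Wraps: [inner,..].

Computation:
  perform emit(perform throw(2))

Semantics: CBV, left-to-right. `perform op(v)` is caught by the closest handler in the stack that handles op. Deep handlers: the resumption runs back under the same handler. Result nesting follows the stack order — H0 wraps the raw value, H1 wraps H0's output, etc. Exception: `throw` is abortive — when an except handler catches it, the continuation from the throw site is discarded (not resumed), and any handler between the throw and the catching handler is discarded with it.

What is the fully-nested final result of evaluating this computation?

Answer: [16]

Evaluation trace:
throw(2) @ H1 caught ⇒ 16
H2 returns [16]
= [16]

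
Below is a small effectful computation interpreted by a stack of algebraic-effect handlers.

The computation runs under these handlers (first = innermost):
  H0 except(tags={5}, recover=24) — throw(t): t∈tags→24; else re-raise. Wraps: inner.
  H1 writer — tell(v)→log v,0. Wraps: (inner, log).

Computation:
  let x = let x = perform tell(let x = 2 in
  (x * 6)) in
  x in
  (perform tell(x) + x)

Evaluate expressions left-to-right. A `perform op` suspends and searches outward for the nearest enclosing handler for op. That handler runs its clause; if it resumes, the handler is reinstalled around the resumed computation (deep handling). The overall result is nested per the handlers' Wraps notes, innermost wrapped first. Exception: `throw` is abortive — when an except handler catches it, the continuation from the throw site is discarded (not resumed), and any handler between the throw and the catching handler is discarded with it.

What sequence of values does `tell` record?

Answer: (12, 0)

Working:
tell(12) @ H1 ⇒ log+=12
tell(0) @ H1 ⇒ log+=0
H0 returns 0
H1 returns (0, (12, 0))
= (0, (12, 0))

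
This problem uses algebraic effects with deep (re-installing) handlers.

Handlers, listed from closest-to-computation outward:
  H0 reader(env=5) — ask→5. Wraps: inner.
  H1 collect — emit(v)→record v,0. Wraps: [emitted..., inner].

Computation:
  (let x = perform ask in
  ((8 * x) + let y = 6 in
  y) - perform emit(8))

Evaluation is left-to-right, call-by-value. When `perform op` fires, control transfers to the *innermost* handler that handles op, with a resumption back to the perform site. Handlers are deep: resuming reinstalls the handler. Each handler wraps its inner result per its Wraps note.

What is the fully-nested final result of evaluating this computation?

Answer: [8, 46]

Step-by-step:
ask @ H0 ⇒ 5
emit(8) @ H1 ⇒ out+=8
H0 returns 46
H1 returns [8, 46]
= [8, 46]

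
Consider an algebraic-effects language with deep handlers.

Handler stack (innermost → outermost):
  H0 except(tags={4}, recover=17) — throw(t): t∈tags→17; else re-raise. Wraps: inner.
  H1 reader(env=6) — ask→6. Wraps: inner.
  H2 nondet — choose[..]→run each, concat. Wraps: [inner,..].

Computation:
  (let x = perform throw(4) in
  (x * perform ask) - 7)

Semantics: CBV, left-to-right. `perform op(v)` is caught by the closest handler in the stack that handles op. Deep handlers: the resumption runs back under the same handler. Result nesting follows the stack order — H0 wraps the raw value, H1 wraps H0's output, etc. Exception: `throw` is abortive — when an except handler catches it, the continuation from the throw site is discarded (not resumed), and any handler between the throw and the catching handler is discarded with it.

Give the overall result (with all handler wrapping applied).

Answer: [17]

Step-by-step:
throw(4) @ H0 caught ⇒ 17
H1 returns 17
H2 returns [17]
= [17]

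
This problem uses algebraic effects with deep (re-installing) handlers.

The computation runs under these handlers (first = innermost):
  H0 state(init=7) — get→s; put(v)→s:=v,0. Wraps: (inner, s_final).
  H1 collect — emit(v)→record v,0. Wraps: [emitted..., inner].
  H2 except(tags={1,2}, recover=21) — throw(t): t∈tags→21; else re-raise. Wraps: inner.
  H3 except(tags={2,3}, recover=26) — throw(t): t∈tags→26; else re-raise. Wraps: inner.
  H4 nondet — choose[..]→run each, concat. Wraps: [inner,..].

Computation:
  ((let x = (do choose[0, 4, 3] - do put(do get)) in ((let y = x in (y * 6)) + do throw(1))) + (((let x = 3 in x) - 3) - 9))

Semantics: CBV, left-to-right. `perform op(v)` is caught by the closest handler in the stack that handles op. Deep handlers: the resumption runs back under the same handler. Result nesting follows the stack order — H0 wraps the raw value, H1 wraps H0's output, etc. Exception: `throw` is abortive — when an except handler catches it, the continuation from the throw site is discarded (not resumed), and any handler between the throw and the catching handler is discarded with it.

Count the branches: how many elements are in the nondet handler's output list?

Working:
choose[0, 4, 3] @ H4
  branch[0] choose=0:
    get @ H0 ⇒ 7
    put(7) @ H0 ⇒ s:=7
    throw(1) @ H2 caught ⇒ 21
    H3 returns 21
    H4 returns [21]
  branch[1] choose=4:
    get @ H0 ⇒ 7
    put(7) @ H0 ⇒ s:=7
    throw(1) @ H2 caught ⇒ 21
    H3 returns 21
    H4 returns [21]
  branch[2] choose=3:
    get @ H0 ⇒ 7
    put(7) @ H0 ⇒ s:=7
    throw(1) @ H2 caught ⇒ 21
    H3 returns 21
    H4 returns [21]
= [21, 21, 21]

Answer: 3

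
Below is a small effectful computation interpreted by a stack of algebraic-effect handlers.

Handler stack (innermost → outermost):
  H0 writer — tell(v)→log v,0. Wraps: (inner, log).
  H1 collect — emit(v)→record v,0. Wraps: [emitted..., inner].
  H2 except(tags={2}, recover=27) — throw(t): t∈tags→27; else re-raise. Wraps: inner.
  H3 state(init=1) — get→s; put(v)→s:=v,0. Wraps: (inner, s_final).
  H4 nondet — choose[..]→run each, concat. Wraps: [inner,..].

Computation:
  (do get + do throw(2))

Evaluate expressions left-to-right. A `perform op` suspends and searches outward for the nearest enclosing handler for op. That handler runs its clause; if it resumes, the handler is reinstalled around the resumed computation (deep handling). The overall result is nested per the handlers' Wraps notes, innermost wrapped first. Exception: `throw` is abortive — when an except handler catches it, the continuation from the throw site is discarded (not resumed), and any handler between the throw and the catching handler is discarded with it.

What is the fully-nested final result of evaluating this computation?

Working:
get @ H3 ⇒ 1
throw(2) @ H2 caught ⇒ 27
H3 returns (27, 1)
H4 returns [(27, 1)]
= [(27, 1)]

Answer: [(27, 1)]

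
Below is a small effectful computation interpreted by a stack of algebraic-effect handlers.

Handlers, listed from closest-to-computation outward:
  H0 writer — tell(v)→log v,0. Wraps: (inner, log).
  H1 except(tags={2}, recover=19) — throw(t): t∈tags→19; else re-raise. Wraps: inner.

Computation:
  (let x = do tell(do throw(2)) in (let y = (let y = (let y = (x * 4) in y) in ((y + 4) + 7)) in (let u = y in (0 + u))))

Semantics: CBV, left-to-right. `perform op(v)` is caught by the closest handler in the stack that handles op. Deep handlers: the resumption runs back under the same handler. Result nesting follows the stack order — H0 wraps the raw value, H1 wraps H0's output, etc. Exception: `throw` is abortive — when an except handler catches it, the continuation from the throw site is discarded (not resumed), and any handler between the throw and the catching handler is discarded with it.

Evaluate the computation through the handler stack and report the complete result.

Answer: 19

Evaluation trace:
throw(2) @ H1 caught ⇒ 19
= 19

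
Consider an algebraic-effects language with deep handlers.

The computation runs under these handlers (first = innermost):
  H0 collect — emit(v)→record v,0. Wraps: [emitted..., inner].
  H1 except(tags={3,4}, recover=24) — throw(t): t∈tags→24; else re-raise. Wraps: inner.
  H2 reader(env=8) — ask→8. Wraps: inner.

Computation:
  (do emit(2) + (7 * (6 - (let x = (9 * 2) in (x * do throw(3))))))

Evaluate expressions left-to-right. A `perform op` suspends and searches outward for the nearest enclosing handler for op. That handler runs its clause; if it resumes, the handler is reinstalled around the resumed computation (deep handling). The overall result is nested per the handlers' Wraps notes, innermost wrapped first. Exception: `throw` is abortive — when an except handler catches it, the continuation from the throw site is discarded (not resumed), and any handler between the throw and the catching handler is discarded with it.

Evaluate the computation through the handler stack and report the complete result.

Working:
emit(2) @ H0 ⇒ out+=2
throw(3) @ H1 caught ⇒ 24
H2 returns 24
= 24

Answer: 24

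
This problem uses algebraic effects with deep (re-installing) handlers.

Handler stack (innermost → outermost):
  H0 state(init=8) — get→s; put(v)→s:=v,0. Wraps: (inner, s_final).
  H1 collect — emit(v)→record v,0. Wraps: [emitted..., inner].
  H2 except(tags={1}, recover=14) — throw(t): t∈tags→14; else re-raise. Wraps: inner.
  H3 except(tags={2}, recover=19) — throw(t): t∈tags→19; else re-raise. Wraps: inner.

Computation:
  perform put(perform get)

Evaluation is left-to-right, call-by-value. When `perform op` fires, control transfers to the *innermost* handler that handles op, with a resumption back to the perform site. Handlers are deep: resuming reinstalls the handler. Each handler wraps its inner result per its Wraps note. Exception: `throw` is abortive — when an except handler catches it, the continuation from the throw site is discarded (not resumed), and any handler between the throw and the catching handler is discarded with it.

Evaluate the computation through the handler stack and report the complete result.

Answer: [(0, 8)]

Working:
get @ H0 ⇒ 8
put(8) @ H0 ⇒ s:=8
H0 returns (0, 8)
H1 returns [(0, 8)]
H2 returns [(0, 8)]
H3 returns [(0, 8)]
= [(0, 8)]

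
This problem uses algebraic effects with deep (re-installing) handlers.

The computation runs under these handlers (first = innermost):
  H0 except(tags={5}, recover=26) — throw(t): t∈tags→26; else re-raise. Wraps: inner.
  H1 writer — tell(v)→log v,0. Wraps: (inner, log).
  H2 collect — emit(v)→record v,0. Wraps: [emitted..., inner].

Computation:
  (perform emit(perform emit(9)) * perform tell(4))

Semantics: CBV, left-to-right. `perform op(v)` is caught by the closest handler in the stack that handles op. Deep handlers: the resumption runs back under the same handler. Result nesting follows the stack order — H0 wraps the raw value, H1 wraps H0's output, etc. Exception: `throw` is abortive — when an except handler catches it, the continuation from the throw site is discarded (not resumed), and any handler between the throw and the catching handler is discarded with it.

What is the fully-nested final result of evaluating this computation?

Answer: [9, 0, (0, (4))]

Step-by-step:
emit(9) @ H2 ⇒ out+=9
emit(0) @ H2 ⇒ out+=0
tell(4) @ H1 ⇒ log+=4
H0 returns 0
H1 returns (0, (4))
H2 returns [9, 0, (0, (4))]
= [9, 0, (0, (4))]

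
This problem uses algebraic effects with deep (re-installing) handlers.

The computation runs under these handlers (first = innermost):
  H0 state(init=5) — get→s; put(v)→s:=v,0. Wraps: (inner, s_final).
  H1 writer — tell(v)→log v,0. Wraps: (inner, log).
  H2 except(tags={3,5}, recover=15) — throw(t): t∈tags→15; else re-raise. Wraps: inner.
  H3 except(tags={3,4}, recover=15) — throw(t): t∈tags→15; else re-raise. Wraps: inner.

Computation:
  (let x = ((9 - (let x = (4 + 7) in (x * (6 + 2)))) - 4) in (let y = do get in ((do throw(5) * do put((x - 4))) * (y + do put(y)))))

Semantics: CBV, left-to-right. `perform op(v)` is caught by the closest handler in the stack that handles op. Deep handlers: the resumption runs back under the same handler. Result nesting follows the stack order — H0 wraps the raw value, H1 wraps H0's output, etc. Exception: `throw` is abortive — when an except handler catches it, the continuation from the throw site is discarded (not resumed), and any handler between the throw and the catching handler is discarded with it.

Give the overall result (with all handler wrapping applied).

Step-by-step:
get @ H0 ⇒ 5
throw(5) @ H2 caught ⇒ 15
H3 returns 15
= 15

Answer: 15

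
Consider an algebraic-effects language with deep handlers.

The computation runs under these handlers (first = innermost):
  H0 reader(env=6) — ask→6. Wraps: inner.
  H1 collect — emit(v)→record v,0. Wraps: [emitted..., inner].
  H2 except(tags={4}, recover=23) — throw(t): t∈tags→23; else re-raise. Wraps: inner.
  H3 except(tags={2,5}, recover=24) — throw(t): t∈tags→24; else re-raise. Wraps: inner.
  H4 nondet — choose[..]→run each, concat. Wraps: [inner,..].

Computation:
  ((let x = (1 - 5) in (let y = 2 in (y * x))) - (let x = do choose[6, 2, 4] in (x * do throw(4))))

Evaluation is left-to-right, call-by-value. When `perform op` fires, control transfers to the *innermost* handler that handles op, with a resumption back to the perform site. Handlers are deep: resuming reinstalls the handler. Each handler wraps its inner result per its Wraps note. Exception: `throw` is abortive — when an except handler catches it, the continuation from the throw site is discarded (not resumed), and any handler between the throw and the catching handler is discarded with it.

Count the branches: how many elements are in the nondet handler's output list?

Evaluation trace:
choose[6, 2, 4] @ H4
  branch[0] choose=6:
    throw(4) @ H2 caught ⇒ 23
    H3 returns 23
    H4 returns [23]
  branch[1] choose=2:
    throw(4) @ H2 caught ⇒ 23
    H3 returns 23
    H4 returns [23]
  branch[2] choose=4:
    throw(4) @ H2 caught ⇒ 23
    H3 returns 23
    H4 returns [23]
= [23, 23, 23]

Answer: 3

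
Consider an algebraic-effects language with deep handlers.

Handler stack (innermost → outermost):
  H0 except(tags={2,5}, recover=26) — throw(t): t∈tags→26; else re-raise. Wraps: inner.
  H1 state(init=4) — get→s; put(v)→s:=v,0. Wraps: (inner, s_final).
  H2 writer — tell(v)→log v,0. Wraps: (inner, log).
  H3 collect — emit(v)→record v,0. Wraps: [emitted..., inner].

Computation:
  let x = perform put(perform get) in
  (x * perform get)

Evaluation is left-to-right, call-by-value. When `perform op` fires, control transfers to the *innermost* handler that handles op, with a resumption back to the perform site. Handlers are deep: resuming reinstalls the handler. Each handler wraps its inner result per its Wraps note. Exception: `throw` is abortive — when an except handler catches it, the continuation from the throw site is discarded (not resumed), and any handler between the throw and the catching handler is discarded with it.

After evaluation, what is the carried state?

Answer: 4

Evaluation trace:
get @ H1 ⇒ 4
put(4) @ H1 ⇒ s:=4
get @ H1 ⇒ 4
H0 returns 0
H1 returns (0, 4)
H2 returns ((0, 4), ())
H3 returns [((0, 4), ())]
= [((0, 4), ())]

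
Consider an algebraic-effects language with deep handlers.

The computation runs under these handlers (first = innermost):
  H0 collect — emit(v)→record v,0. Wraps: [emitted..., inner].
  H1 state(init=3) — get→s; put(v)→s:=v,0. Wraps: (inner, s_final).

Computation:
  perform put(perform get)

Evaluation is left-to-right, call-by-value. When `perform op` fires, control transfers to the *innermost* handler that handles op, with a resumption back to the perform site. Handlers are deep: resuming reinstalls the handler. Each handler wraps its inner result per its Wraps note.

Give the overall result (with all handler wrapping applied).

Answer: ([0], 3)

Working:
get @ H1 ⇒ 3
put(3) @ H1 ⇒ s:=3
H0 returns [0]
H1 returns ([0], 3)
= ([0], 3)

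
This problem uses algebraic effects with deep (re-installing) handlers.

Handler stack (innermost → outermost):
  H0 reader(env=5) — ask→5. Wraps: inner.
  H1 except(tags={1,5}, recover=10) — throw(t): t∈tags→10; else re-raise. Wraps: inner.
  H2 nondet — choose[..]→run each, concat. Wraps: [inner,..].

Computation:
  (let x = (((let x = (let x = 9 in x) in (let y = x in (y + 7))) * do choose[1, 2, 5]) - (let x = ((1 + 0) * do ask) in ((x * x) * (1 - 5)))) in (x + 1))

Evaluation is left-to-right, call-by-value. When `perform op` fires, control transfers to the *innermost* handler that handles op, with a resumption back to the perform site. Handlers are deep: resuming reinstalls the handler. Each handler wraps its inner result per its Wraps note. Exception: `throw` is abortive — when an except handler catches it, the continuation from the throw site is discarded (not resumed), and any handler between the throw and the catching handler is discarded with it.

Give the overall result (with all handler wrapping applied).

Evaluation trace:
choose[1, 2, 5] @ H2
  branch[0] choose=1:
    ask @ H0 ⇒ 5
    H0 returns 117
    H1 returns 117
    H2 returns [117]
  branch[1] choose=2:
    ask @ H0 ⇒ 5
    H0 returns 133
    H1 returns 133
    H2 returns [133]
  branch[2] choose=5:
    ask @ H0 ⇒ 5
    H0 returns 181
    H1 returns 181
    H2 returns [181]
= [117, 133, 181]

Answer: [117, 133, 181]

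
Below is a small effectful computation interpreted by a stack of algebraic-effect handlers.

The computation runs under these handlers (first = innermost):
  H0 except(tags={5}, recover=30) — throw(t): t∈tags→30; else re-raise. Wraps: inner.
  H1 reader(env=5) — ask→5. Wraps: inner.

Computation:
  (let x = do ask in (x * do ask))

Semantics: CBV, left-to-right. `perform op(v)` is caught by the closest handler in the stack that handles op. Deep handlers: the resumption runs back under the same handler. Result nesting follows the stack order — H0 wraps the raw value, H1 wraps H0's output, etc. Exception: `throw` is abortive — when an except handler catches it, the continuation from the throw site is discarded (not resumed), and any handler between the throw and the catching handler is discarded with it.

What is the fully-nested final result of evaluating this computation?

Answer: 25

Step-by-step:
ask @ H1 ⇒ 5
ask @ H1 ⇒ 5
H0 returns 25
H1 returns 25
= 25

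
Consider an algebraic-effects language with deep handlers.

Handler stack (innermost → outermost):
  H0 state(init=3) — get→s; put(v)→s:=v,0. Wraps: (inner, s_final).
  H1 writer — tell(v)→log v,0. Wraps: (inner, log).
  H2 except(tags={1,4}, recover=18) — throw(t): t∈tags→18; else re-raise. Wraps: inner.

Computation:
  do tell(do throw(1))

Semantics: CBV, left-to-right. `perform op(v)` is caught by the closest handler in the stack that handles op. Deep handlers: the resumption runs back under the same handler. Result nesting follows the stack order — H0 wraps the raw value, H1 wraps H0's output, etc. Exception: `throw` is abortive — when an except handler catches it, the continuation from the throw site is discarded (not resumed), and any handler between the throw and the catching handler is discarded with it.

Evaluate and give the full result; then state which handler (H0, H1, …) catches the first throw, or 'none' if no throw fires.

Evaluation trace:
throw(1) @ H2 caught ⇒ 18
= 18

Answer: 18 ; first throw caught by: H2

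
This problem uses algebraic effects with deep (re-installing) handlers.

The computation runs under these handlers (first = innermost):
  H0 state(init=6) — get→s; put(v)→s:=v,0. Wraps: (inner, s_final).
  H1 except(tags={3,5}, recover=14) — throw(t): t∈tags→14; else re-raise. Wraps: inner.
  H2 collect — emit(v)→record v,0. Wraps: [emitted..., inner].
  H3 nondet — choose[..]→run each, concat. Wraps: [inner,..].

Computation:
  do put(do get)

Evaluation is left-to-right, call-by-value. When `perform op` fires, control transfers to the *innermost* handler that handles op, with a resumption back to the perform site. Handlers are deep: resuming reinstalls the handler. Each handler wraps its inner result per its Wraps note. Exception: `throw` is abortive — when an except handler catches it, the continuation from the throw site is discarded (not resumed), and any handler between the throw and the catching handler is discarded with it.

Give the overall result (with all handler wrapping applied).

Answer: [[(0, 6)]]

Step-by-step:
get @ H0 ⇒ 6
put(6) @ H0 ⇒ s:=6
H0 returns (0, 6)
H1 returns (0, 6)
H2 returns [(0, 6)]
H3 returns [[(0, 6)]]
= [[(0, 6)]]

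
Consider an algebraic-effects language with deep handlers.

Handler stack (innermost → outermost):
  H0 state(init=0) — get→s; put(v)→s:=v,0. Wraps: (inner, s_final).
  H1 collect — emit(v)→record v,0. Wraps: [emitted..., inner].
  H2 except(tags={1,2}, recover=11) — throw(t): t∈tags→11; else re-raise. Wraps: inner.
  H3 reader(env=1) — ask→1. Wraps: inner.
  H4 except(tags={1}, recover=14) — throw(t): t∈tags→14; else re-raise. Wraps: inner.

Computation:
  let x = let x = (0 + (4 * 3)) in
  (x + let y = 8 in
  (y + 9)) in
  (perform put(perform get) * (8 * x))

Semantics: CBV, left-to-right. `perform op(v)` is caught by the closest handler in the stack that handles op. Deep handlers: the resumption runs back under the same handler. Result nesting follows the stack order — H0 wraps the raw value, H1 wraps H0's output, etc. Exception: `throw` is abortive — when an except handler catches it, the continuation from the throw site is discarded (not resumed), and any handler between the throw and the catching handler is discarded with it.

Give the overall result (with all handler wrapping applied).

Working:
get @ H0 ⇒ 0
put(0) @ H0 ⇒ s:=0
H0 returns (0, 0)
H1 returns [(0, 0)]
H2 returns [(0, 0)]
H3 returns [(0, 0)]
H4 returns [(0, 0)]
= [(0, 0)]

Answer: [(0, 0)]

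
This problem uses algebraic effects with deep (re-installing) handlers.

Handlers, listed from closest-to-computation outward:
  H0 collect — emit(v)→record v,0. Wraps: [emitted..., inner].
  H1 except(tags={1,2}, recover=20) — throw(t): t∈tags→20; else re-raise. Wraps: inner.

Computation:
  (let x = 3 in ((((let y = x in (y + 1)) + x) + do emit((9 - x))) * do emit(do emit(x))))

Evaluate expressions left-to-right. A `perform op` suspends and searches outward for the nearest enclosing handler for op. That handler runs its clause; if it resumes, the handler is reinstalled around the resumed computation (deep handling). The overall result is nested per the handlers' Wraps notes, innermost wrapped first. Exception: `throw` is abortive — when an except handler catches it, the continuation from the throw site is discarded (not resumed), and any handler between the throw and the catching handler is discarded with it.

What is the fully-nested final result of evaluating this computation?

Evaluation trace:
emit(6) @ H0 ⇒ out+=6
emit(3) @ H0 ⇒ out+=3
emit(0) @ H0 ⇒ out+=0
H0 returns [6, 3, 0, 0]
H1 returns [6, 3, 0, 0]
= [6, 3, 0, 0]

Answer: [6, 3, 0, 0]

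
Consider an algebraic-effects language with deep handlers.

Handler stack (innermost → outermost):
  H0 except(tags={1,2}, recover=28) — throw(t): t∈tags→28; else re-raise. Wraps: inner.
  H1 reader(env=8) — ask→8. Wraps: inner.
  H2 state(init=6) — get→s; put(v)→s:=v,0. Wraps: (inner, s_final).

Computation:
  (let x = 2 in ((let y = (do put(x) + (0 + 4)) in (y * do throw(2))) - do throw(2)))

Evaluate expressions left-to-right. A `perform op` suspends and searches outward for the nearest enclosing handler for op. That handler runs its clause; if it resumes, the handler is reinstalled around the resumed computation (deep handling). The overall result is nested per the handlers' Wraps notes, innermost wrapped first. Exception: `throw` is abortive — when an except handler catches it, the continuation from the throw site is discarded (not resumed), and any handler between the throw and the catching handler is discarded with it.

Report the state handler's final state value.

Answer: 2

Evaluation trace:
put(2) @ H2 ⇒ s:=2
throw(2) @ H0 caught ⇒ 28
H1 returns 28
H2 returns (28, 2)
= (28, 2)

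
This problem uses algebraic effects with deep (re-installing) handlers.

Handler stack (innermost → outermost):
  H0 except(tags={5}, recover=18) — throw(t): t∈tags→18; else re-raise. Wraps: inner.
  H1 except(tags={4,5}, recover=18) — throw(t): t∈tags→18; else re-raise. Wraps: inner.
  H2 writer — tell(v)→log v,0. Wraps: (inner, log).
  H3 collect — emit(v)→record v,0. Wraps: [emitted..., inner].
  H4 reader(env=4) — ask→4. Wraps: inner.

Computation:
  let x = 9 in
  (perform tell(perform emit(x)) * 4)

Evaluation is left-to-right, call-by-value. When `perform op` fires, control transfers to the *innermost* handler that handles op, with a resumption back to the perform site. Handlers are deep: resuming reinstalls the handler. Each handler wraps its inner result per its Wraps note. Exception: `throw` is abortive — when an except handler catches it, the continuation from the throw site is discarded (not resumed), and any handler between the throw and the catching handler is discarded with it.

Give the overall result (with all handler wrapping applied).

Answer: [9, (0, (0))]

Step-by-step:
emit(9) @ H3 ⇒ out+=9
tell(0) @ H2 ⇒ log+=0
H0 returns 0
H1 returns 0
H2 returns (0, (0))
H3 returns [9, (0, (0))]
H4 returns [9, (0, (0))]
= [9, (0, (0))]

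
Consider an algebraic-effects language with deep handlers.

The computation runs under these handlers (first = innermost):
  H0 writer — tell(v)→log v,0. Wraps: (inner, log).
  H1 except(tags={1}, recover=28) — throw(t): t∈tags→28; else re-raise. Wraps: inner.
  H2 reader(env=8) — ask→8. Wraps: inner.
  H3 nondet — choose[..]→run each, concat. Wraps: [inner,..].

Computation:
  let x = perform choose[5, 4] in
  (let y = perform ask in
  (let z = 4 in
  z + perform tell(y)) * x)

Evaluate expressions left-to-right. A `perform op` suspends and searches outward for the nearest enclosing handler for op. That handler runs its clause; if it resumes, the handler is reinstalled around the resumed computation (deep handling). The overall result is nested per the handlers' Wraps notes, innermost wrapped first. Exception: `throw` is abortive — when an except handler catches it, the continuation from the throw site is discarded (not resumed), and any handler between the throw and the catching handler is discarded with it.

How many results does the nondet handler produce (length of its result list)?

Working:
choose[5, 4] @ H3
  branch[0] choose=5:
    ask @ H2 ⇒ 8
    tell(8) @ H0 ⇒ log+=8
    H0 returns (20, (8))
    H1 returns (20, (8))
    H2 returns (20, (8))
    H3 returns [(20, (8))]
  branch[1] choose=4:
    ask @ H2 ⇒ 8
    tell(8) @ H0 ⇒ log+=8
    H0 returns (16, (8))
    H1 returns (16, (8))
    H2 returns (16, (8))
    H3 returns [(16, (8))]
= [(20, (8)), (16, (8))]

Answer: 2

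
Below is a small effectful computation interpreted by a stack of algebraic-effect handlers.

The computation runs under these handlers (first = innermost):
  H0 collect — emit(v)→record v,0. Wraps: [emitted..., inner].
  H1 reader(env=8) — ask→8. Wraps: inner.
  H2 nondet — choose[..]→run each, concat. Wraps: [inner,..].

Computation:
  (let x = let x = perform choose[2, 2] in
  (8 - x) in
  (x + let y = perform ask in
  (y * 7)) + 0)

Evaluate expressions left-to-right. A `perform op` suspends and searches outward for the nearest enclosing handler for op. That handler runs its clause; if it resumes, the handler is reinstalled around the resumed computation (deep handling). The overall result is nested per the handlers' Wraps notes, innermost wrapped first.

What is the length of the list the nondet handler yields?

Evaluation trace:
choose[2, 2] @ H2
  branch[0] choose=2:
    ask @ H1 ⇒ 8
    H0 returns [62]
    H1 returns [62]
    H2 returns [[62]]
  branch[1] choose=2:
    ask @ H1 ⇒ 8
    H0 returns [62]
    H1 returns [62]
    H2 returns [[62]]
= [[62], [62]]

Answer: 2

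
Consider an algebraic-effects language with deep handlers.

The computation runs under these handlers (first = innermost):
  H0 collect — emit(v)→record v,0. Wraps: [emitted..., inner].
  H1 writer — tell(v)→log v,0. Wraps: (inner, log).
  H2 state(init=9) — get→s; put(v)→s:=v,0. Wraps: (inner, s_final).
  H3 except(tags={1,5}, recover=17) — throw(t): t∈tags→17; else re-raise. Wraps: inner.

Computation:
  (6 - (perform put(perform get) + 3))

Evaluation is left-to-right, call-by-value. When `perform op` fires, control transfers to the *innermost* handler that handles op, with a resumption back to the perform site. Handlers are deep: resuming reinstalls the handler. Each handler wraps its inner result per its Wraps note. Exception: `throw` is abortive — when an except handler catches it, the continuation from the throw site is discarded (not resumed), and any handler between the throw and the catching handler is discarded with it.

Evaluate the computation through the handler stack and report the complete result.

Answer: (([3], ()), 9)

Step-by-step:
get @ H2 ⇒ 9
put(9) @ H2 ⇒ s:=9
H0 returns [3]
H1 returns ([3], ())
H2 returns (([3], ()), 9)
H3 returns (([3], ()), 9)
= (([3], ()), 9)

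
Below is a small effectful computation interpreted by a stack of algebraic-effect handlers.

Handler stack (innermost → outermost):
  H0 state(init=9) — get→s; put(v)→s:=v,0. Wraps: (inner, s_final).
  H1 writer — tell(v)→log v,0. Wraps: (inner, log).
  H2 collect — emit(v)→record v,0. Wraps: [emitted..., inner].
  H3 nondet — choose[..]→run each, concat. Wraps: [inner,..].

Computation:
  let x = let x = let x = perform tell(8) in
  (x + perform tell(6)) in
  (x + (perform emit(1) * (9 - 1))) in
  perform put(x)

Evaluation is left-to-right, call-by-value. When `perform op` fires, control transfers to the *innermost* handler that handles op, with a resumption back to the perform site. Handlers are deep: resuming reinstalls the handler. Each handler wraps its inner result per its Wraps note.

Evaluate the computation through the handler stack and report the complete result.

Evaluation trace:
tell(8) @ H1 ⇒ log+=8
tell(6) @ H1 ⇒ log+=6
emit(1) @ H2 ⇒ out+=1
put(0) @ H0 ⇒ s:=0
H0 returns (0, 0)
H1 returns ((0, 0), (8, 6))
H2 returns [1, ((0, 0), (8, 6))]
H3 returns [[1, ((0, 0), (8, 6))]]
= [[1, ((0, 0), (8, 6))]]

Answer: [[1, ((0, 0), (8, 6))]]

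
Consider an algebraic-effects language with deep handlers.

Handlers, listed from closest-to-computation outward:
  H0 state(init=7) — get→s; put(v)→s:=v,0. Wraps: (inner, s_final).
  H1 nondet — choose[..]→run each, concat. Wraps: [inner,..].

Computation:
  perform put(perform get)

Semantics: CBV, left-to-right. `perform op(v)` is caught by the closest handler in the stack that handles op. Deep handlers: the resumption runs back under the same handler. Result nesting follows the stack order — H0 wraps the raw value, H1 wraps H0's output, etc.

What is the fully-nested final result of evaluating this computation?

Working:
get @ H0 ⇒ 7
put(7) @ H0 ⇒ s:=7
H0 returns (0, 7)
H1 returns [(0, 7)]
= [(0, 7)]

Answer: [(0, 7)]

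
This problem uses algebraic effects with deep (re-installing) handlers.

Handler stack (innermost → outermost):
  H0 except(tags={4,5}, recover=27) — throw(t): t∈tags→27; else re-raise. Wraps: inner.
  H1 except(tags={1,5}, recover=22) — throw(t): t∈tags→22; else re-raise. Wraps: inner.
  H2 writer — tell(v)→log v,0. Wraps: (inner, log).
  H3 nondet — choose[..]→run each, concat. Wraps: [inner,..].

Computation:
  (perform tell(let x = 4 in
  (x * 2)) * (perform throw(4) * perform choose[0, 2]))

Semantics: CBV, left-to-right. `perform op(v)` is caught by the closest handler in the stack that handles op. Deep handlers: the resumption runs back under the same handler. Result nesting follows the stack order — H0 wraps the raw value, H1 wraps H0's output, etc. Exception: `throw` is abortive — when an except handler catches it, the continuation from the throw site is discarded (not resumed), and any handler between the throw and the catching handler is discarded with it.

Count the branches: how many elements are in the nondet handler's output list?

Step-by-step:
tell(8) @ H2 ⇒ log+=8
throw(4) @ H0 caught ⇒ 27
H1 returns 27
H2 returns (27, (8))
H3 returns [(27, (8))]
= [(27, (8))]

Answer: 1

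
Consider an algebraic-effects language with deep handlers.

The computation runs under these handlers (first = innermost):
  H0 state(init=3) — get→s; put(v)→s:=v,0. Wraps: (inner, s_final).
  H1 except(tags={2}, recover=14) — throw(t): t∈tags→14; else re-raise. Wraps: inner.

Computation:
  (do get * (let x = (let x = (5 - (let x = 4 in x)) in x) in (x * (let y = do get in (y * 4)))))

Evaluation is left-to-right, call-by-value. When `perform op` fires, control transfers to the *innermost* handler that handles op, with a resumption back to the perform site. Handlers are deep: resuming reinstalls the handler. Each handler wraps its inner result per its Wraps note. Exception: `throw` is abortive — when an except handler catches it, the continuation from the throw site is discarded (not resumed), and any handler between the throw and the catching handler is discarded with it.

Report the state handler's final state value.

Answer: 3

Step-by-step:
get @ H0 ⇒ 3
get @ H0 ⇒ 3
H0 returns (36, 3)
H1 returns (36, 3)
= (36, 3)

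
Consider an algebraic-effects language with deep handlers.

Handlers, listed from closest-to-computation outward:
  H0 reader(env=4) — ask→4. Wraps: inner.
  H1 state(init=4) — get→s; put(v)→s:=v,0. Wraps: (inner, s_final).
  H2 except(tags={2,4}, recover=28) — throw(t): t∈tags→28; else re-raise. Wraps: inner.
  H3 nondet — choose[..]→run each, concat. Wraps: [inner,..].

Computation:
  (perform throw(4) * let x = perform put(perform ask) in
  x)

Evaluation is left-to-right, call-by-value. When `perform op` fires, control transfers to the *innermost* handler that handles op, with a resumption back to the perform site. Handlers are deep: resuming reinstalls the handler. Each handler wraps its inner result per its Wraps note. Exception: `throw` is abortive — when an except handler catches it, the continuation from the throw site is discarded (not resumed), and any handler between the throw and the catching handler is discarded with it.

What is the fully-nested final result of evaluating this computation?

Step-by-step:
throw(4) @ H2 caught ⇒ 28
H3 returns [28]
= [28]

Answer: [28]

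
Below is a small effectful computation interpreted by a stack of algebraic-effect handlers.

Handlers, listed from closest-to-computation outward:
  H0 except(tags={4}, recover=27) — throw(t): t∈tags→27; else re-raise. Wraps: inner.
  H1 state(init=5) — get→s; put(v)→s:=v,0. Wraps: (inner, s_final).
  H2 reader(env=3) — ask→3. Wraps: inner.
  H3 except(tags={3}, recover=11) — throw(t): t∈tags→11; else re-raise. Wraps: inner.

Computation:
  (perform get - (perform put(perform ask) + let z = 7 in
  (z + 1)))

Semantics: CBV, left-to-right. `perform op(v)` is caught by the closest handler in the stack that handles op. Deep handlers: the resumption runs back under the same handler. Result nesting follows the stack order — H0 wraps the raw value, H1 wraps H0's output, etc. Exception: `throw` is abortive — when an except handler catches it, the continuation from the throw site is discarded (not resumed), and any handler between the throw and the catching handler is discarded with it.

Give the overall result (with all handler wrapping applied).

Answer: (-3, 3)

Evaluation trace:
get @ H1 ⇒ 5
ask @ H2 ⇒ 3
put(3) @ H1 ⇒ s:=3
H0 returns -3
H1 returns (-3, 3)
H2 returns (-3, 3)
H3 returns (-3, 3)
= (-3, 3)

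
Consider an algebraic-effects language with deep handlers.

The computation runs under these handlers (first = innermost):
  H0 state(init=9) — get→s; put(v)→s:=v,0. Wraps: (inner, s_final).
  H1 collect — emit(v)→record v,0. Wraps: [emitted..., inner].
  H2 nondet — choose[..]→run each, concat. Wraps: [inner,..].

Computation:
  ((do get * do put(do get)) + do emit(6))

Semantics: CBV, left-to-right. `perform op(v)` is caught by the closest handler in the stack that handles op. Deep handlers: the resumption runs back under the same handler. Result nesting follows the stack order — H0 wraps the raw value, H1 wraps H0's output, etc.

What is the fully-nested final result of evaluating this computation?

Evaluation trace:
get @ H0 ⇒ 9
get @ H0 ⇒ 9
put(9) @ H0 ⇒ s:=9
emit(6) @ H1 ⇒ out+=6
H0 returns (0, 9)
H1 returns [6, (0, 9)]
H2 returns [[6, (0, 9)]]
= [[6, (0, 9)]]

Answer: [[6, (0, 9)]]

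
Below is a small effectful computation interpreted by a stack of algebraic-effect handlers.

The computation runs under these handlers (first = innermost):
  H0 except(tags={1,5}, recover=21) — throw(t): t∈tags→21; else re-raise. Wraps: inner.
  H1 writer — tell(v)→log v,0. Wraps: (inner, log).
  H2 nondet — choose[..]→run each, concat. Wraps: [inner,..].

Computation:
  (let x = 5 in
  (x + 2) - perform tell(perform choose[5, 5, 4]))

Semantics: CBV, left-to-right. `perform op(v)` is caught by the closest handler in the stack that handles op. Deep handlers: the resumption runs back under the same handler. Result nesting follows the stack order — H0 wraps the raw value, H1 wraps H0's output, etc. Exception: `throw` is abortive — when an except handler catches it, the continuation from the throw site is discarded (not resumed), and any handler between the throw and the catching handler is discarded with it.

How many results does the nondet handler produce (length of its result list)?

Answer: 3

Step-by-step:
choose[5, 5, 4] @ H2
  branch[0] choose=5:
    tell(5) @ H1 ⇒ log+=5
    H0 returns 7
    H1 returns (7, (5))
    H2 returns [(7, (5))]
  branch[1] choose=5:
    tell(5) @ H1 ⇒ log+=5
    H0 returns 7
    H1 returns (7, (5))
    H2 returns [(7, (5))]
  branch[2] choose=4:
    tell(4) @ H1 ⇒ log+=4
    H0 returns 7
    H1 returns (7, (4))
    H2 returns [(7, (4))]
= [(7, (5)), (7, (5)), (7, (4))]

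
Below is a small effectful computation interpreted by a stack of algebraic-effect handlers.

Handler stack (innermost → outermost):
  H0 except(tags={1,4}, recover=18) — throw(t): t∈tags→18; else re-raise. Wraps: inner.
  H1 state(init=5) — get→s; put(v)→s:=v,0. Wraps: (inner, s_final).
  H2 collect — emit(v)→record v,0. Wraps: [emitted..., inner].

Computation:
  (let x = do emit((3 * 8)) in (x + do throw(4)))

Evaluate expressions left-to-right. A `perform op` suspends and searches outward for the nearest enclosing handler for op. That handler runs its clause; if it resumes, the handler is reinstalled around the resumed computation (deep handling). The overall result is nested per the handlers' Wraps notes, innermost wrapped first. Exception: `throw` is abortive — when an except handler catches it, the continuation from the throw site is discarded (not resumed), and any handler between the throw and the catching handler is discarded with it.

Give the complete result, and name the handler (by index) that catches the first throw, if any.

Evaluation trace:
emit(24) @ H2 ⇒ out+=24
throw(4) @ H0 caught ⇒ 18
H1 returns (18, 5)
H2 returns [24, (18, 5)]
= [24, (18, 5)]

Answer: [24, (18, 5)] ; first throw caught by: H0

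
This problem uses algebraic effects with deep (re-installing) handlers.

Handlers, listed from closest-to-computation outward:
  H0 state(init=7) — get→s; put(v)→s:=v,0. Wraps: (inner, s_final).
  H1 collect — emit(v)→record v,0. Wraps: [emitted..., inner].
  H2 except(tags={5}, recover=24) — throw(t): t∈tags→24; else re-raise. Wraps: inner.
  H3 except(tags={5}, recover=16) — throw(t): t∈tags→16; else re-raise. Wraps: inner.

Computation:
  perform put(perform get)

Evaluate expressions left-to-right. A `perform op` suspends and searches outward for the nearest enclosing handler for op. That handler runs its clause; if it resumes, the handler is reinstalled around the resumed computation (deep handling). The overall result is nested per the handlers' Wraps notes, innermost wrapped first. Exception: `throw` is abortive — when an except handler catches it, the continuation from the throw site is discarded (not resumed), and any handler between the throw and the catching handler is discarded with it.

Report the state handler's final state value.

Answer: 7

Working:
get @ H0 ⇒ 7
put(7) @ H0 ⇒ s:=7
H0 returns (0, 7)
H1 returns [(0, 7)]
H2 returns [(0, 7)]
H3 returns [(0, 7)]
= [(0, 7)]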